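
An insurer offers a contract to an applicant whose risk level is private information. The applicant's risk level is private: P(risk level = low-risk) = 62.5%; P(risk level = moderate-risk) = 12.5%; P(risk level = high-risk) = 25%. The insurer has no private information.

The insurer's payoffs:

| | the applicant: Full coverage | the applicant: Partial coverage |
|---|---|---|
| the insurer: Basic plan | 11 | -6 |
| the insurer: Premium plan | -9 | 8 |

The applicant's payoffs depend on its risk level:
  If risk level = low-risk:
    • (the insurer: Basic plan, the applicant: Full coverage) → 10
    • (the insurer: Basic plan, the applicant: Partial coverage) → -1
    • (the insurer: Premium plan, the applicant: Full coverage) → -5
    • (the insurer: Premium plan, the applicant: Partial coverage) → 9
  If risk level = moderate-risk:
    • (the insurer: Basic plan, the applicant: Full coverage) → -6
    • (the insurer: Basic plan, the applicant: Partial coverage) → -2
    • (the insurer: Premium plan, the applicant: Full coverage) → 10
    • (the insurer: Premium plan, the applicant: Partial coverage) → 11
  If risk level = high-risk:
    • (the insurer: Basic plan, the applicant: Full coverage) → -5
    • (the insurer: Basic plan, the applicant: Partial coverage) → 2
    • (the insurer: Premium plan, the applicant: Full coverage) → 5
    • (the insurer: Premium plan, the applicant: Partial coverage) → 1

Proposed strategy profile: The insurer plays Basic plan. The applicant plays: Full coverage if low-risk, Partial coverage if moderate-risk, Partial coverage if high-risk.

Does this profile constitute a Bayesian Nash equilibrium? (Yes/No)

A profile is a BNE iff every type of every player is best-responding given beliefs about the other side.
The insurer plays Basic plan: E[Basic plan] = 0.625·(11) + 0.125·(-6) + 0.25·(-6) = 4.625; E[Premium plan] = -2.625. Best-responding. ✓
The applicant (risk level low-risk), facing Basic plan: Full coverage gives 10, Partial coverage gives -1. Proposed Full coverage is best. ✓
The applicant (risk level moderate-risk), facing Basic plan: Full coverage gives -6, Partial coverage gives -2. Proposed Partial coverage is best. ✓
The applicant (risk level high-risk), facing Basic plan: Full coverage gives -5, Partial coverage gives 2. Proposed Partial coverage is best. ✓

Yes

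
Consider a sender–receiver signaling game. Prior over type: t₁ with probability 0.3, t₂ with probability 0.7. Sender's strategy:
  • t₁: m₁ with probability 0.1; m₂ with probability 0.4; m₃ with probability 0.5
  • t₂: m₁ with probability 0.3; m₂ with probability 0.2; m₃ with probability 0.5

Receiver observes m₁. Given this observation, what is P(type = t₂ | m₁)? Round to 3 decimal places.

P(m₁) = 0.3·0.1 + 0.7·0.3 = 0.24
P(t₂ | m₁) = (0.7·0.3) / 0.24 = 0.21 / 0.24 = 0.875

0.875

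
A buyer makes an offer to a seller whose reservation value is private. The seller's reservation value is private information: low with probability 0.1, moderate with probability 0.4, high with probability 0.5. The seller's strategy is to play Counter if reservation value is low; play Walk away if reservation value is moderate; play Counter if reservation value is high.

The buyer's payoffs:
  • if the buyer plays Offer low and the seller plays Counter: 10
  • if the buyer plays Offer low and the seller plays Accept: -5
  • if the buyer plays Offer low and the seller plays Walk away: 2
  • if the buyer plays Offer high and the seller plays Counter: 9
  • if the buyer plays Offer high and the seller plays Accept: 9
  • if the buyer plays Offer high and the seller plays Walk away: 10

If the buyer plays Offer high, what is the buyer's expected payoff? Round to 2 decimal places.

Take the expectation over the seller's reservation value, weighting each type's action by its prior probability.
E[Offer high] = 0.1·9 + 0.4·10 + 0.5·9 = 0.9 + 4 + 4.5 = 9.4

9.40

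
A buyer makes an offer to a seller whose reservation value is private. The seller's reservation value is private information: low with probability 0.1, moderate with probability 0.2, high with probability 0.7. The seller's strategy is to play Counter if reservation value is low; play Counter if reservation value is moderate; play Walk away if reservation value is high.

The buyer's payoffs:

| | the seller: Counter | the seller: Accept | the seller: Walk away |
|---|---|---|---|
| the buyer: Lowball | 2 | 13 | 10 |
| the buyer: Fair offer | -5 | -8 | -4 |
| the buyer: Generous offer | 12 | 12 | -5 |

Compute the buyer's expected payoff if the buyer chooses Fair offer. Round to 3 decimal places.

-4.300

E[Fair offer] = 0.1·(-5) + 0.2·(-5) + 0.7·(-4) = (-0.5) + (-1) + (-2.8) = -4.3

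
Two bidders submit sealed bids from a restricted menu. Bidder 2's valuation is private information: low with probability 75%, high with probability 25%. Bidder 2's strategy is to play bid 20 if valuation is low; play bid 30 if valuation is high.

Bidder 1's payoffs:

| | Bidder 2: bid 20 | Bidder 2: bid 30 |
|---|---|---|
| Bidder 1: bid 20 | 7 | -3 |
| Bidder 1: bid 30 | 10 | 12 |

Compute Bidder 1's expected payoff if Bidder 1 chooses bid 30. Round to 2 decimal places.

E[bid 30] = 0.75·10 + 0.25·12 = 7.5 + 3 = 10.5

10.50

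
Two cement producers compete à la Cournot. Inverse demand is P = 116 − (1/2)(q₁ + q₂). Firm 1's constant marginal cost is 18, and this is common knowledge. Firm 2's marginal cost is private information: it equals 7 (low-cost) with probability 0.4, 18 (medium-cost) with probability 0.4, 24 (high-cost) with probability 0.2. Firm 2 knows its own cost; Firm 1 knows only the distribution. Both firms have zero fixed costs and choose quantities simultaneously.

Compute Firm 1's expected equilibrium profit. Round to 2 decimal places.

1997.12

Each type of Firm 2 best-responds to q₁; Firm 1 best-responds to the expected q₂ over Firm 2's types.
Firm 2 with cost c maximizes (116 − (1/2)(q₁+q₂) − c)·q₂, giving q₂(c) = (116 − c − (1/2)q₁).
E[c₂] = 0.4·7 + 0.4·18 + 0.2·24 = 14.8
Firm 1's FOC against E[q₂] yields q₁ = (116 − 2·18 + E[c₂])/(3/2) = (116 − 36 + 14.8)/(3/2) = 63.2.
E[P] = 116 − (1/2)·(q₁ + E[q₂]) = 49.6; Firm 1's expected profit = (E[P] − 18)·q₁ = (49.6 − 18)·63.2 = 1997.12.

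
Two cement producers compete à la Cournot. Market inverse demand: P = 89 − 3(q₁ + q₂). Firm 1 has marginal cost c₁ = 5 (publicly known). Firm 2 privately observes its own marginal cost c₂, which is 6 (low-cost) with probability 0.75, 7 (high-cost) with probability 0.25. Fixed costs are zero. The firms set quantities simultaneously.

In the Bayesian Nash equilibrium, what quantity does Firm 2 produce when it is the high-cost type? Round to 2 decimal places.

Firm 2 with cost c maximizes (89 − 3(q₁+q₂) − c)·q₂, giving q₂(c) = (89 − c − 3q₁)/6.
E[c₂] = 0.75·6 + 0.25·7 = 6.25
Firm 1's FOC against E[q₂] yields q₁ = (89 − 2·5 + E[c₂])/9 = (89 − 10 + 6.25)/9 = 9.47222.
q₂(high-cost) = (89 − 7 − 3·9.47222)/6 = 8.93056.

8.93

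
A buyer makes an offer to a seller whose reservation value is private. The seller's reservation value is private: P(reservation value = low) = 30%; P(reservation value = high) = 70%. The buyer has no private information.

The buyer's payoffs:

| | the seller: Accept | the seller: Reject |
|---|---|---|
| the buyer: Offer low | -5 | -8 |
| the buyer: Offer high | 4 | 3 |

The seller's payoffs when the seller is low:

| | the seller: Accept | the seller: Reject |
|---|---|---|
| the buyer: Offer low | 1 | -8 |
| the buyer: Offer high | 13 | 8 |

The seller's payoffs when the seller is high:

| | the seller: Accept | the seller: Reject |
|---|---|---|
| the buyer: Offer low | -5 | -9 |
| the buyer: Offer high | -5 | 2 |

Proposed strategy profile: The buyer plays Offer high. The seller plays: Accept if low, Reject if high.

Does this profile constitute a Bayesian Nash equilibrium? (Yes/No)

Yes

A profile is a BNE iff every type of every player is best-responding given beliefs about the other side.
The buyer plays Offer high: E[Offer high] = 0.3·(4) + 0.7·(3) = 3.3; E[Offer low] = -7.1. Best-responding. ✓
The seller (reservation value low), facing Offer high: Accept gives 13, Reject gives 8. Proposed Accept is best. ✓
The seller (reservation value high), facing Offer high: Accept gives -5, Reject gives 2. Proposed Reject is best. ✓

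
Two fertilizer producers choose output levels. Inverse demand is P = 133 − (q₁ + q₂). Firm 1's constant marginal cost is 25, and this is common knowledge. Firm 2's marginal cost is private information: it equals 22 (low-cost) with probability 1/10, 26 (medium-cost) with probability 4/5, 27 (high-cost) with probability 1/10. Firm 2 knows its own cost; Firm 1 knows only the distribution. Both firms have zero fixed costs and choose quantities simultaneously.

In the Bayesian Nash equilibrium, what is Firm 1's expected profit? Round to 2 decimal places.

Firm 2 with cost c maximizes (133 − (q₁+q₂) − c)·q₂, giving q₂(c) = (133 − c − q₁)/2.
E[c₂] = 1/10·22 + 4/5·26 + 1/10·27 = 25.7
Firm 1's FOC against E[q₂] yields q₁ = (133 − 2·25 + E[c₂])/3 = (133 − 50 + 25.7)/3 = 36.2333.
E[P] = 133 − (q₁ + E[q₂]) = 61.2333; Firm 1's expected profit = (E[P] − 25)·q₁ = (61.2333 − 25)·36.2333 = 1312.85.

1312.85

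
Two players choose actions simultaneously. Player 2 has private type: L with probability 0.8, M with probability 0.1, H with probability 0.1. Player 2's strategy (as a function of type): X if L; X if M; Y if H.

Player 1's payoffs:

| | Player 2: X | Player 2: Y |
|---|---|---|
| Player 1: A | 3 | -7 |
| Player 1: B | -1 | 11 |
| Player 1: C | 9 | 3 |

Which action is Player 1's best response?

Compute Player 1's expected payoff for each action, taking the expectation over Player 2's type.
E[A] = 0.8·(3) + 0.1·(3) + 0.1·(-7) = 2
E[B] = 0.8·(-1) + 0.1·(-1) + 0.1·(11) = 0.2
E[C] = 0.8·(9) + 0.1·(9) + 0.1·(3) = 8.4
Best response: C (8.4 is the largest).

C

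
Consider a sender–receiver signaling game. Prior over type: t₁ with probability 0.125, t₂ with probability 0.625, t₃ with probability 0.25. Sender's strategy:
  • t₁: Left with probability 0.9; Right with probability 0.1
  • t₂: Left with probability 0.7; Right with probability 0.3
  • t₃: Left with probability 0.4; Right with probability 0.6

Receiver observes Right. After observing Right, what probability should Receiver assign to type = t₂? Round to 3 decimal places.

P(Right) = 0.125·0.1 + 0.625·0.3 + 0.25·0.6 = 0.35
P(t₂ | Right) = (0.625·0.3) / 0.35 = 0.1875 / 0.35 = 0.535714

0.536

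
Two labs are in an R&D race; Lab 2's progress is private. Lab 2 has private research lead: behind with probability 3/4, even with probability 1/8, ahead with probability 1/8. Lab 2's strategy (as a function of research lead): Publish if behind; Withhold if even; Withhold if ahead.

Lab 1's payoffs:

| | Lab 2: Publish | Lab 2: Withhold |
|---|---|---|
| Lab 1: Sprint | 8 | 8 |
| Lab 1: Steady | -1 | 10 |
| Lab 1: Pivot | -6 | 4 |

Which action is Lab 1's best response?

Sprint

E[Sprint] = 3/4·(8) + 1/8·(8) + 1/8·(8) = 8
E[Steady] = 3/4·(-1) + 1/8·(10) + 1/8·(10) = 7/4
E[Pivot] = 3/4·(-6) + 1/8·(4) + 1/8·(4) = -7/2
Best response: Sprint (8 is the largest).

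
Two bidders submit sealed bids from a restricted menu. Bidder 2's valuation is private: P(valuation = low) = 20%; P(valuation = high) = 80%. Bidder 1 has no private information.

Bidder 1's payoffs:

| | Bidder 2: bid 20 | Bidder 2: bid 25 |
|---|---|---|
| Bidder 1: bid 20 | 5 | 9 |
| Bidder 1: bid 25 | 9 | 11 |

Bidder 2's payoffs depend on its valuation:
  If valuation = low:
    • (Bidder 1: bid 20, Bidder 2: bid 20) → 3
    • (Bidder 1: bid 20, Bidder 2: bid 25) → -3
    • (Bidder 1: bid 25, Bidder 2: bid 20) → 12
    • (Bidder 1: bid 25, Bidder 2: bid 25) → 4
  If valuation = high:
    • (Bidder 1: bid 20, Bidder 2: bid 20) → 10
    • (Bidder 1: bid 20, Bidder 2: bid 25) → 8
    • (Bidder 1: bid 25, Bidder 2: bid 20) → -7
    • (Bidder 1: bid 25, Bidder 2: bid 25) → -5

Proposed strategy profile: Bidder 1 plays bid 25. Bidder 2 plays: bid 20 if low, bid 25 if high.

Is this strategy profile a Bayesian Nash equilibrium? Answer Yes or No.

Yes

Bidder 1 plays bid 25: E[bid 25] = 0.2·(9) + 0.8·(11) = 10.6; E[bid 20] = 8.2. Best-responding. ✓
Bidder 2 (valuation low), facing bid 25: bid 20 gives 12, bid 25 gives 4. Proposed bid 20 is best. ✓
Bidder 2 (valuation high), facing bid 25: bid 20 gives -7, bid 25 gives -5. Proposed bid 25 is best. ✓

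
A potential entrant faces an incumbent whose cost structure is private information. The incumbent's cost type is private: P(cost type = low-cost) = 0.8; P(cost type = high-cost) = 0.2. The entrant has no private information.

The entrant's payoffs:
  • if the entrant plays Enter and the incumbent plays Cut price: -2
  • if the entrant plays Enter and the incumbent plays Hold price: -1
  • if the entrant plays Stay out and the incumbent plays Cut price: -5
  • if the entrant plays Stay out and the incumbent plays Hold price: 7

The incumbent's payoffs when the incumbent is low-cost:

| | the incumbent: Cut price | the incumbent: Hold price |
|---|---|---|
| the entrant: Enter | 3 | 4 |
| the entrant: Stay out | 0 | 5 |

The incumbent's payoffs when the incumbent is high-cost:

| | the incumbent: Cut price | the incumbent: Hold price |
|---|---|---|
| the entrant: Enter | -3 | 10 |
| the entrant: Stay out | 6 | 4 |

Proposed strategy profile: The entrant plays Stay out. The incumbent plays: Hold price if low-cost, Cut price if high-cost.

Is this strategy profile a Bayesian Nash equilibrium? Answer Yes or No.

The entrant plays Stay out: E[Stay out] = 0.8·(7) + 0.2·(-5) = 4.6; E[Enter] = -1.2. Best-responding. ✓
The incumbent (cost type low-cost), facing Stay out: Cut price gives 0, Hold price gives 5. Proposed Hold price is best. ✓
The incumbent (cost type high-cost), facing Stay out: Cut price gives 6, Hold price gives 4. Proposed Cut price is best. ✓

Yes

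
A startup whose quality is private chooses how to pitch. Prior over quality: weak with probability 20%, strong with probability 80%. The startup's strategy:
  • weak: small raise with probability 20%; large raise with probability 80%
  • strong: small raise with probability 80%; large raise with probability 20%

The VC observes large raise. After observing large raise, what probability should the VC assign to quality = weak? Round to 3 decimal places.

P(large raise) = 0.2·0.8 + 0.8·0.2 = 0.32
P(weak | large raise) = (0.2·0.8) / 0.32 = 0.16 / 0.32 = 0.5

0.500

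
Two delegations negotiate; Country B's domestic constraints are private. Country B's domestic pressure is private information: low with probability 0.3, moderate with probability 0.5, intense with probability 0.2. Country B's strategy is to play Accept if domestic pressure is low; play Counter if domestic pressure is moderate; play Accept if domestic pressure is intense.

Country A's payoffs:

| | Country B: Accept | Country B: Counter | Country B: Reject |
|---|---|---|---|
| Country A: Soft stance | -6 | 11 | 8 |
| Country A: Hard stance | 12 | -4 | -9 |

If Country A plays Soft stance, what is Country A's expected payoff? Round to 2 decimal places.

2.50

E[Soft stance] = 0.3·(-6) + 0.5·11 + 0.2·(-6) = (-1.8) + 5.5 + (-1.2) = 2.5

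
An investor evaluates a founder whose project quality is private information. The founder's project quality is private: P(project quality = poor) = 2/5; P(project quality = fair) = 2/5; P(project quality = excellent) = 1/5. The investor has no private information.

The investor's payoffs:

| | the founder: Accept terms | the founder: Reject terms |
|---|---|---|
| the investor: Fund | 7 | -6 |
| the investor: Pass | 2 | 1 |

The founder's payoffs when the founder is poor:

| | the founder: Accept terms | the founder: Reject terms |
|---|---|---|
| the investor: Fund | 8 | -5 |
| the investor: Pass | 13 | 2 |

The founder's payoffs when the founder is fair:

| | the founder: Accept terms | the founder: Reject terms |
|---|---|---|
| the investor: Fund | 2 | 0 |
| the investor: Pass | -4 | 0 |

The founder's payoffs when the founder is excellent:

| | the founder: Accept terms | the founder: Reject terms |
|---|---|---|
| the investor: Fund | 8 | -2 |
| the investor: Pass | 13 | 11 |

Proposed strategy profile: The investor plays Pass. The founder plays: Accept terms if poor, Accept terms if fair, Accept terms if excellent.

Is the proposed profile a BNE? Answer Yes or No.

The investor plays Pass: E[Pass] = 2/5·(2) + 2/5·(2) + 1/5·(2) = 2; E[Fund] = 7. Not best-responding. ✗
The founder (project quality poor), facing Pass: Accept terms gives 13, Reject terms gives 2. Proposed Accept terms is best. ✓
The founder (project quality fair), facing Pass: Accept terms gives -4, Reject terms gives 0. Proposed Accept terms is not best — profitable deviation exists. ✗
The founder (project quality excellent), facing Pass: Accept terms gives 13, Reject terms gives 11. Proposed Accept terms is best. ✓

No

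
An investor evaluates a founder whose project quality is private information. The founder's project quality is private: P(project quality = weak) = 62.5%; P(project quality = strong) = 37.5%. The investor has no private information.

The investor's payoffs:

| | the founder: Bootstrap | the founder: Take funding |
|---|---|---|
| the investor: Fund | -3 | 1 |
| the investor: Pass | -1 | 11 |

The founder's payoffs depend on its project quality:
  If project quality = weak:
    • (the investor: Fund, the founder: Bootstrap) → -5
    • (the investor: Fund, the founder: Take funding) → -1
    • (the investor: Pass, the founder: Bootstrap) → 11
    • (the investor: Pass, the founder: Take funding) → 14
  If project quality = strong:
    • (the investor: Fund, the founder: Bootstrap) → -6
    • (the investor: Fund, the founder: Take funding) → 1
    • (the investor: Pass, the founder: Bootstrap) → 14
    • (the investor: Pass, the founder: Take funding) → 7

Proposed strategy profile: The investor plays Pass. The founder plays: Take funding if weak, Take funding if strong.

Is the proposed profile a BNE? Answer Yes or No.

The investor plays Pass: E[Pass] = 0.625·(11) + 0.375·(11) = 11; E[Fund] = 1. Best-responding. ✓
The founder (project quality weak), facing Pass: Bootstrap gives 11, Take funding gives 14. Proposed Take funding is best. ✓
The founder (project quality strong), facing Pass: Bootstrap gives 14, Take funding gives 7. Proposed Take funding is not best — profitable deviation exists. ✗

No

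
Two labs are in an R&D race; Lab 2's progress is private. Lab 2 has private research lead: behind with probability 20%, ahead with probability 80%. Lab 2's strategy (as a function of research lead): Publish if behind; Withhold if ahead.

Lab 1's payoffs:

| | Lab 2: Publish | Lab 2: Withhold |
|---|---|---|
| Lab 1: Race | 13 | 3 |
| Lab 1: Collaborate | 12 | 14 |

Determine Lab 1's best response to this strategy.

Collaborate

E[Race] = 0.2·(13) + 0.8·(3) = 5
E[Collaborate] = 0.2·(12) + 0.8·(14) = 13.6
Best response: Collaborate (13.6 is the largest).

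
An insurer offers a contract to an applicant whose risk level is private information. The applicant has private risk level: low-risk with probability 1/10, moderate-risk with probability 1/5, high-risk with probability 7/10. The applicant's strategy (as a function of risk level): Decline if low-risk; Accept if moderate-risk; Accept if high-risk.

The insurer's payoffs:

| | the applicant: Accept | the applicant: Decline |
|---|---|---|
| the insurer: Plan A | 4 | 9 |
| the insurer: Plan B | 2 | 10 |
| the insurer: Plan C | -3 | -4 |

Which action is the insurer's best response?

Plan A

E[Plan A] = 1/10·(9) + 1/5·(4) + 7/10·(4) = 9/2
E[Plan B] = 1/10·(10) + 1/5·(2) + 7/10·(2) = 14/5
E[Plan C] = 1/10·(-4) + 1/5·(-3) + 7/10·(-3) = -31/10
Best response: Plan A (9/2 is the largest).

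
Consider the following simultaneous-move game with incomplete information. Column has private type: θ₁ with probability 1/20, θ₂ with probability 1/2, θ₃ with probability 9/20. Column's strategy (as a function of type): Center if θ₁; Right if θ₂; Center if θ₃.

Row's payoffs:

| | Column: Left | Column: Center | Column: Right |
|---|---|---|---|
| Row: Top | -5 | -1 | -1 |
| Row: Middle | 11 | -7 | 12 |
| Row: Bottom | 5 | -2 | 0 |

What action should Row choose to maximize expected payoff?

Middle

Compute Row's expected payoff for each action, taking the expectation over Column's type.
E[Top] = 1/20·(-1) + 1/2·(-1) + 9/20·(-1) = -1
E[Middle] = 1/20·(-7) + 1/2·(12) + 9/20·(-7) = 5/2
E[Bottom] = 1/20·(-2) + 1/2·(0) + 9/20·(-2) = -1
Best response: Middle (5/2 is the largest).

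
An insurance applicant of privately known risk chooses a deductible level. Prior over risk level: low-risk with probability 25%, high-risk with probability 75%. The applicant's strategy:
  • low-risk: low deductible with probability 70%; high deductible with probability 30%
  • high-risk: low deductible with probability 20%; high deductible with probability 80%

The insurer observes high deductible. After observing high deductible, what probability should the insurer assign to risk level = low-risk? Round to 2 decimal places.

0.11

P(high deductible) = 0.25·0.3 + 0.75·0.8 = 0.675
P(low-risk | high deductible) = (0.25·0.3) / 0.675 = 0.075 / 0.675 = 0.111111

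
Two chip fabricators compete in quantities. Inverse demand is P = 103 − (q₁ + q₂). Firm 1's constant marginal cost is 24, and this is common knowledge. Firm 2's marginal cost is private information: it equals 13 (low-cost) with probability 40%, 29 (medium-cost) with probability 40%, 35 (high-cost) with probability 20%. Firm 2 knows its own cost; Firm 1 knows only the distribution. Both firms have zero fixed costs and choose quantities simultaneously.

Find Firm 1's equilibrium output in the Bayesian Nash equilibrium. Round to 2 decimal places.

26.27

Type-c best response for Firm 2: q₂(c) = (103 − c)/2 − q₁/2.
Firm 1 maximizes expected profit; its first-order condition is 103 − 2q₁ − E[q₂] − 24 = 0.
Substituting E[q₂] and solving: E[c₂] = 23.8, so q₁ = (103 − 2·24 + 23.8)/3 = 26.2667.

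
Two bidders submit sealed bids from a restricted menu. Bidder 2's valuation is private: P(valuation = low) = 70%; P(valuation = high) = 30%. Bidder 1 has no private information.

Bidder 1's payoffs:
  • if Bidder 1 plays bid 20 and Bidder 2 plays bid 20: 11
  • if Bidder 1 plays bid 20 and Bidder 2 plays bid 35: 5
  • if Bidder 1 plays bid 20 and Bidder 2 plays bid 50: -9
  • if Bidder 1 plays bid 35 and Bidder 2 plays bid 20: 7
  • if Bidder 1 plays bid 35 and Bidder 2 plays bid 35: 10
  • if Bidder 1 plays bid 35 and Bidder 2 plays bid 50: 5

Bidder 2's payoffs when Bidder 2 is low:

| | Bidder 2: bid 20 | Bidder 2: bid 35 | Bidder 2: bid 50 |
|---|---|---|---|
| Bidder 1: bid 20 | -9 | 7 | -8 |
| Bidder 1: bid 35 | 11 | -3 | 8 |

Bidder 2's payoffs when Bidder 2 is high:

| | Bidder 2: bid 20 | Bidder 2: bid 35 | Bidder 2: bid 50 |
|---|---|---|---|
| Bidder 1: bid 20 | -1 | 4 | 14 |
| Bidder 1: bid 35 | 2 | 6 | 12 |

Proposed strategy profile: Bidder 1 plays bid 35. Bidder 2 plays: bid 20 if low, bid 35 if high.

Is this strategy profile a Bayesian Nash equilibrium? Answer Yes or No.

Bidder 1 plays bid 35: E[bid 35] = 0.7·(7) + 0.3·(10) = 7.9; E[bid 20] = 9.2. Not best-responding. ✗
Bidder 2 (valuation low), facing bid 35: bid 20 gives 11, bid 35 gives -3, bid 50 gives 8. Proposed bid 20 is best. ✓
Bidder 2 (valuation high), facing bid 35: bid 20 gives 2, bid 35 gives 6, bid 50 gives 12. Proposed bid 35 is not best — profitable deviation exists. ✗

No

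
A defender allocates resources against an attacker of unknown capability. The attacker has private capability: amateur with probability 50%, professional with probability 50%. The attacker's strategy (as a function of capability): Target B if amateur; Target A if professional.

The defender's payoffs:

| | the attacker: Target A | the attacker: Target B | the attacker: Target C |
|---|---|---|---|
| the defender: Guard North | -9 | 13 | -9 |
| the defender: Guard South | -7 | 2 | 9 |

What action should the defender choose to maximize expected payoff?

Guard North

Compute the defender's expected payoff for each action, taking the expectation over the attacker's type.
E[Guard North] = 0.5·(13) + 0.5·(-9) = 2
E[Guard South] = 0.5·(2) + 0.5·(-7) = -2.5
Best response: Guard North (2 is the largest).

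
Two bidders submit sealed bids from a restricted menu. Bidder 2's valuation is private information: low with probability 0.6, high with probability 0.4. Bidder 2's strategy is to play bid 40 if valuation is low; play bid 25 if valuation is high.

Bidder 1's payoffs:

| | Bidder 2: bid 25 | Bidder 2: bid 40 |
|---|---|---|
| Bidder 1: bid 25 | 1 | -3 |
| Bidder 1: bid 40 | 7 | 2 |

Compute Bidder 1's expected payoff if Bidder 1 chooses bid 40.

E[bid 40] = 0.6·2 + 0.4·7 = 1.2 + 2.8 = 4

4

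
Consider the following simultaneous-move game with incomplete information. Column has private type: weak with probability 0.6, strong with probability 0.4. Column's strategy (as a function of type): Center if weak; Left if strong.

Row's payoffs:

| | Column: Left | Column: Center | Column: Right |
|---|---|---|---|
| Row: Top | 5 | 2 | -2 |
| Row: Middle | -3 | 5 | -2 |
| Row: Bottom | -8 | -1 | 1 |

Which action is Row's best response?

Top

Compute Row's expected payoff for each action, taking the expectation over Column's type.
E[Top] = 0.6·(2) + 0.4·(5) = 3.2
E[Middle] = 0.6·(5) + 0.4·(-3) = 1.8
E[Bottom] = 0.6·(-1) + 0.4·(-8) = -3.8
Best response: Top (3.2 is the largest).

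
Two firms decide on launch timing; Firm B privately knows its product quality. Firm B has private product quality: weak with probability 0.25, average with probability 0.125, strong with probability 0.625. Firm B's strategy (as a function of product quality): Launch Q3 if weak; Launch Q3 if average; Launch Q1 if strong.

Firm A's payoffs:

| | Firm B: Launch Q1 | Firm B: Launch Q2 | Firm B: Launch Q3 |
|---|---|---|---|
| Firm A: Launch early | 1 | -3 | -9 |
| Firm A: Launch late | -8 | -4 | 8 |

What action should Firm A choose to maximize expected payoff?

Compute Firm A's expected payoff for each action, taking the expectation over Firm B's type.
E[Launch early] = 0.25·(-9) + 0.125·(-9) + 0.625·(1) = -2.75
E[Launch late] = 0.25·(8) + 0.125·(8) + 0.625·(-8) = -2
Best response: Launch late (-2 is the largest).

Launch late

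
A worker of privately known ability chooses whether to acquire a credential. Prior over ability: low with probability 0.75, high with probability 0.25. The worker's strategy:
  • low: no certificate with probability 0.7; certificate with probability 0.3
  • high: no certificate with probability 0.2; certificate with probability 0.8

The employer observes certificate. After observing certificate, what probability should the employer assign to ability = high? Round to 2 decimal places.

Apply Bayes' rule using the sender's strategy as the likelihood.
P(certificate) = 0.75·0.3 + 0.25·0.8 = 0.425
P(high | certificate) = (0.25·0.8) / 0.425 = 0.2 / 0.425 = 0.470588

0.47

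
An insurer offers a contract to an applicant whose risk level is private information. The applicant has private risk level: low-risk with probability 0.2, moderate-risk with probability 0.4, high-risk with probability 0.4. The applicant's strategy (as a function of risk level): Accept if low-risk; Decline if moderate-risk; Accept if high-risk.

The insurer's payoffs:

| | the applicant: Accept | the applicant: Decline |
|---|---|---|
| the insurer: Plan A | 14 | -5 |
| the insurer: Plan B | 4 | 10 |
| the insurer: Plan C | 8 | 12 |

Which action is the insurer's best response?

Plan C

E[Plan A] = 0.2·(14) + 0.4·(-5) + 0.4·(14) = 6.4
E[Plan B] = 0.2·(4) + 0.4·(10) + 0.4·(4) = 6.4
E[Plan C] = 0.2·(8) + 0.4·(12) + 0.4·(8) = 9.6
Best response: Plan C (9.6 is the largest).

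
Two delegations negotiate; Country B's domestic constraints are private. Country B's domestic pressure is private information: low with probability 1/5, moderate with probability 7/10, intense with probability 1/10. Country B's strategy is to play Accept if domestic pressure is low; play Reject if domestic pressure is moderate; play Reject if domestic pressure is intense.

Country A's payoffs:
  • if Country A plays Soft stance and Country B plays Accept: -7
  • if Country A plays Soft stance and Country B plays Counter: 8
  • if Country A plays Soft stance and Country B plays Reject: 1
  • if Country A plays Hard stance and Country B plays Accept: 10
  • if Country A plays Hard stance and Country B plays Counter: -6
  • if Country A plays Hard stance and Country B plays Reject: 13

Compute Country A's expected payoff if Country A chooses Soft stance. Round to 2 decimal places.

Take the expectation over Country B's domestic pressure, weighting each type's action by its prior probability.
E[Soft stance] = 1/5·(-7) + 7/10·1 + 1/10·1 = (-7/5) + 7/10 + 1/10 = -3/5

-0.60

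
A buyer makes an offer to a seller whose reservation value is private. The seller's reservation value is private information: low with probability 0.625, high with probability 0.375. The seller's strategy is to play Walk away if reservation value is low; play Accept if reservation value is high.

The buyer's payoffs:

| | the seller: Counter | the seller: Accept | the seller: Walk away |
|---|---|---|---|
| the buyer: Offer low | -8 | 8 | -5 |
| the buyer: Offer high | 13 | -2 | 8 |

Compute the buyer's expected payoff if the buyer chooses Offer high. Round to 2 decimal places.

4.25

Take the expectation over the seller's reservation value, weighting each type's action by its prior probability.
E[Offer high] = 0.625·8 + 0.375·(-2) = 5 + (-0.75) = 4.25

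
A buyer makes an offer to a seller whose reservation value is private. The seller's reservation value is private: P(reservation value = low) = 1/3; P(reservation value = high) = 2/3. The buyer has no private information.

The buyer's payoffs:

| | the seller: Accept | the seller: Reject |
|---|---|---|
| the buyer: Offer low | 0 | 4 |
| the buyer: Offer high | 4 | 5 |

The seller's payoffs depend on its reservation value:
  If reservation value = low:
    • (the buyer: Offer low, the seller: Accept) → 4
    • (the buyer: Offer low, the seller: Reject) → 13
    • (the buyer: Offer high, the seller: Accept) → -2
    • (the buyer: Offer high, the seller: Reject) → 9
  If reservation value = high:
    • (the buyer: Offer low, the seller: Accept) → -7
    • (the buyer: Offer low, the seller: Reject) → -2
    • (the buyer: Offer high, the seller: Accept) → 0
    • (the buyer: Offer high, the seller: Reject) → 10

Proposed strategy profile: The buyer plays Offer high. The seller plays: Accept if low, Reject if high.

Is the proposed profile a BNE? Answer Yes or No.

A profile is a BNE iff every type of every player is best-responding given beliefs about the other side.
The buyer plays Offer high: E[Offer high] = 1/3·(4) + 2/3·(5) = 14/3; E[Offer low] = 8/3. Best-responding. ✓
The seller (reservation value low), facing Offer high: Accept gives -2, Reject gives 9. Proposed Accept is not best — profitable deviation exists. ✗
The seller (reservation value high), facing Offer high: Accept gives 0, Reject gives 10. Proposed Reject is best. ✓

No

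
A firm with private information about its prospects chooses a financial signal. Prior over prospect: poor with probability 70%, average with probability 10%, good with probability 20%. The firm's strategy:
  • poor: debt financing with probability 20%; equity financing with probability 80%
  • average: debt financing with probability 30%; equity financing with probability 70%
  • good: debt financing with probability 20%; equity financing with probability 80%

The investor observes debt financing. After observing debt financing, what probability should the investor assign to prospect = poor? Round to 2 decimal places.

0.67

P(debt financing) = 0.7·0.2 + 0.1·0.3 + 0.2·0.2 = 0.21
P(poor | debt financing) = (0.7·0.2) / 0.21 = 0.14 / 0.21 = 0.666667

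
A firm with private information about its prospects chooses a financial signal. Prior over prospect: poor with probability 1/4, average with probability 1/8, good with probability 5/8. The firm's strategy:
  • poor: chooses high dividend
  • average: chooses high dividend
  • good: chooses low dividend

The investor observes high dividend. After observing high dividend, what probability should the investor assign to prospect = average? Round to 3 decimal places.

0.333

Apply Bayes' rule using the sender's strategy as the likelihood.
P(high dividend) = (1/4)·1 + (1/8)·1 + (5/8)·0 = 3/8
P(average | high dividend) = ((1/8)·1) / (3/8) = (1/8) / (3/8) = 1/3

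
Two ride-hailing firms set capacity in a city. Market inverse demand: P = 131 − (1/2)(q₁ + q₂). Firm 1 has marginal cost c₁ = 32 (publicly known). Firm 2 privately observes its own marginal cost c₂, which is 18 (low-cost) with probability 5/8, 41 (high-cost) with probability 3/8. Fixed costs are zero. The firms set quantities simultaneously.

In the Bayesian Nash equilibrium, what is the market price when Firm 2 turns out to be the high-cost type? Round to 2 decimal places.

70.40

Firm 2 with cost c maximizes (131 − (1/2)(q₁+q₂) − c)·q₂, giving q₂(c) = (131 − c − (1/2)q₁).
E[c₂] = 5/8·18 + 3/8·41 = 26.625
Firm 1's FOC against E[q₂] yields q₁ = (131 − 2·32 + E[c₂])/(3/2) = (131 − 64 + 26.625)/(3/2) = 62.4167.
q₂(high-cost) = 58.7917, so P = 131 − (1/2)·(62.4167 + 58.7917) = 70.3958.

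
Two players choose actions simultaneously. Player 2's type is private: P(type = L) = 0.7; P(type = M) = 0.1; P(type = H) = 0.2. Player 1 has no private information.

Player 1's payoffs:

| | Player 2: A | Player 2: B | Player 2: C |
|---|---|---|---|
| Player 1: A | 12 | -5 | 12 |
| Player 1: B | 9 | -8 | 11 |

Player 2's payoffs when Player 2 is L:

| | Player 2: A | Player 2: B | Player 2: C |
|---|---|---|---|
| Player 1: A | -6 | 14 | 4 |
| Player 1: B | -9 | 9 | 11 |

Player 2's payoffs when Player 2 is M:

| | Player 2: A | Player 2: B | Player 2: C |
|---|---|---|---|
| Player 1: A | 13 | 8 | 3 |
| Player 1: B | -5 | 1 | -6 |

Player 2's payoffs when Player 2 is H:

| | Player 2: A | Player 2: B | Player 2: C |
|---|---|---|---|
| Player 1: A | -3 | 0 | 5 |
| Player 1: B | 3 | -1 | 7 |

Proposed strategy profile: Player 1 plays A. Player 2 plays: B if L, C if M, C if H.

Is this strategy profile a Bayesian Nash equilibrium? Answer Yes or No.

Player 1 plays A: E[A] = 0.7·(-5) + 0.1·(12) + 0.2·(12) = 0.1; E[B] = -2.3. Best-responding. ✓
Player 2 (type L), facing A: A gives -6, B gives 14, C gives 4. Proposed B is best. ✓
Player 2 (type M), facing A: A gives 13, B gives 8, C gives 3. Proposed C is not best — profitable deviation exists. ✗
Player 2 (type H), facing A: A gives -3, B gives 0, C gives 5. Proposed C is best. ✓

No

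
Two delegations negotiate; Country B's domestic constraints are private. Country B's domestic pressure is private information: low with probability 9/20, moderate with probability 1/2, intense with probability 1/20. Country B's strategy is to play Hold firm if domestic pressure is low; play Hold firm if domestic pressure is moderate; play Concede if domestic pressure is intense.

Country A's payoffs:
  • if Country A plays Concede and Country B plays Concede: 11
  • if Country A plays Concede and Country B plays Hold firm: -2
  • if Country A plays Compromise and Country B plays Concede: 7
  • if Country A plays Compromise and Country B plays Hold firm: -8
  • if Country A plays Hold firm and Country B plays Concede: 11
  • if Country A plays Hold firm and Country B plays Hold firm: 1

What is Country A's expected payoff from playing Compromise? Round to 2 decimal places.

E[Compromise] = 9/20·(-8) + 1/2·(-8) + 1/20·7 = (-18/5) + (-4) + 7/20 = -29/4

-7.25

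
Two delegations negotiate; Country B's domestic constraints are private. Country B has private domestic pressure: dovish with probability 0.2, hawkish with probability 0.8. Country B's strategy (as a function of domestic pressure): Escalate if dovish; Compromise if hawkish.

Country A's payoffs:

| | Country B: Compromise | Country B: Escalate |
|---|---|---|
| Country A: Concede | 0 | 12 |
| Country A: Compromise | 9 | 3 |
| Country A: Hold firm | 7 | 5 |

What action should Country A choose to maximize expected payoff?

E[Concede] = 0.2·(12) + 0.8·(0) = 2.4
E[Compromise] = 0.2·(3) + 0.8·(9) = 7.8
E[Hold firm] = 0.2·(5) + 0.8·(7) = 6.6
Best response: Compromise (7.8 is the largest).

Compromise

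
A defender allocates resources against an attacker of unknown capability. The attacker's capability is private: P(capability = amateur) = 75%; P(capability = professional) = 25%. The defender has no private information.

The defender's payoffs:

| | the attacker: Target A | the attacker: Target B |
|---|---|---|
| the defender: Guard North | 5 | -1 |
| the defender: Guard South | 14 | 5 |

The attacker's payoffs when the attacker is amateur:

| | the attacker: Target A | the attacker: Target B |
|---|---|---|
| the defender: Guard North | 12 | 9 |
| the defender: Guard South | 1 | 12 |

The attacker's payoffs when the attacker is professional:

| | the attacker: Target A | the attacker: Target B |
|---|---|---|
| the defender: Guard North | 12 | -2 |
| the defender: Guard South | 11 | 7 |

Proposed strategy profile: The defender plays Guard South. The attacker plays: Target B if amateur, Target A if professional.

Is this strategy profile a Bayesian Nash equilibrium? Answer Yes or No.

Yes

The defender plays Guard South: E[Guard South] = 0.75·(5) + 0.25·(14) = 7.25; E[Guard North] = 0.5. Best-responding. ✓
The attacker (capability amateur), facing Guard South: Target A gives 1, Target B gives 12. Proposed Target B is best. ✓
The attacker (capability professional), facing Guard South: Target A gives 11, Target B gives 7. Proposed Target A is best. ✓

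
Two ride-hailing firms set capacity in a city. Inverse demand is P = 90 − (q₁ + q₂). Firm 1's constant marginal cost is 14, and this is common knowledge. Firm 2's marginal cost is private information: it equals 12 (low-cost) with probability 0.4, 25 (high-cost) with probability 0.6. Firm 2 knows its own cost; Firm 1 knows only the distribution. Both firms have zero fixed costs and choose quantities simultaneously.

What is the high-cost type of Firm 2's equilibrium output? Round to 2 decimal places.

18.87

Each type of Firm 2 best-responds to q₁; Firm 1 best-responds to the expected q₂ over Firm 2's types.
Firm 2 with cost c maximizes (90 − (q₁+q₂) − c)·q₂, giving q₂(c) = (90 − c − q₁)/2.
E[c₂] = 0.4·12 + 0.6·25 = 19.8
Firm 1's FOC against E[q₂] yields q₁ = (90 − 2·14 + E[c₂])/3 = (90 − 28 + 19.8)/3 = 27.2667.
q₂(high-cost) = (90 − 25 − 27.2667)/2 = 18.8667.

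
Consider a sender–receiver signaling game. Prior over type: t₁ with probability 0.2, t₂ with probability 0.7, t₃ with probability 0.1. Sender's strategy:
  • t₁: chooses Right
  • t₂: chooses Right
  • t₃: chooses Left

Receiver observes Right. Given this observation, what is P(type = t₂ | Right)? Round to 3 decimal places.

Apply Bayes' rule using the sender's strategy as the likelihood.
P(Right) = 0.2·1 + 0.7·1 + 0.1·0 = 0.9
P(t₂ | Right) = (0.7·1) / 0.9 = 0.7 / 0.9 = 0.777778

0.778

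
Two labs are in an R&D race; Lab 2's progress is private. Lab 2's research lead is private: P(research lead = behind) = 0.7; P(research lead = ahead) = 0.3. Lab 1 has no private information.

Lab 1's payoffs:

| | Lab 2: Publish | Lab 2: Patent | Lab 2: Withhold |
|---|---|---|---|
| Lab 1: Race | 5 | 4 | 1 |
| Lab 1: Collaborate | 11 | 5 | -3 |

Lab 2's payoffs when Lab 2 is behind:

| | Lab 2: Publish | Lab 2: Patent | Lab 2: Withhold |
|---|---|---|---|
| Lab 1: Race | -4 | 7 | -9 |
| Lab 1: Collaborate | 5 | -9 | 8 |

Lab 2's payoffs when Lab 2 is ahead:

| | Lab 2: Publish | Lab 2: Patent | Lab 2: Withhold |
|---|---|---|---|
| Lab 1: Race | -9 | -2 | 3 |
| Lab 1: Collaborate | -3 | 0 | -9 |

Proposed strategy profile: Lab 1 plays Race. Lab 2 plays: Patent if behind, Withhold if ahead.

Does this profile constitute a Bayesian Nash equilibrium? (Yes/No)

Yes

A profile is a BNE iff every type of every player is best-responding given beliefs about the other side.
Lab 1 plays Race: E[Race] = 0.7·(4) + 0.3·(1) = 3.1; E[Collaborate] = 2.6. Best-responding. ✓
Lab 2 (research lead behind), facing Race: Publish gives -4, Patent gives 7, Withhold gives -9. Proposed Patent is best. ✓
Lab 2 (research lead ahead), facing Race: Publish gives -9, Patent gives -2, Withhold gives 3. Proposed Withhold is best. ✓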